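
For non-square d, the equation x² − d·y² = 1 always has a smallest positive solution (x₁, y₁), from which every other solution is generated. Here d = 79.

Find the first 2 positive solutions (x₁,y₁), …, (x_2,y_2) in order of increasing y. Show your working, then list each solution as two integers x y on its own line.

80 9
12799 1440

[8; 1,7,1,16] for √79; ℓ=4 ⇒ convergent index 3
step 0: (8, 1)  from 8·(1,0) + (0,1)
step 1: (9, 1)  from 1·(8,1) + (1,0)
step 2: (71, 8)  from 7·(9,1) + (8,1)
step 3: (80, 9)  from 1·(71,8) + (9,1)
fundamental: x₁=80, y₁=9  (since 6400 − 79·81 = 1)
k=2:  x_2 = 80·80+79·9·9 = 12799,  y_2 = 80·9+9·80 = 1440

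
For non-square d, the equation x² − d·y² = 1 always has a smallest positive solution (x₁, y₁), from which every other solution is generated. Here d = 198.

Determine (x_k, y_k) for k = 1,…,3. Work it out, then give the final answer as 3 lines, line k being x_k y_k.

√198 → a₀=14, period (14,28); ℓ=2 even so k=1
k=0  a_k=14  p_k/q_k = 14/1
k=1  a_k=14  p_k/q_k = 197/14
→ (197, 14).  Check: 197²=38809, 198·14²=38808, difference 1.
(x_2, y_2) = (197·197 + 198·14·14, 197·14 + 14·197) = (77617, 5516)
(x_3, y_3) = (197·77617 + 198·14·5516, 197·5516 + 14·77617) = (30580901, 2173290)

197 14
77617 5516
30580901 2173290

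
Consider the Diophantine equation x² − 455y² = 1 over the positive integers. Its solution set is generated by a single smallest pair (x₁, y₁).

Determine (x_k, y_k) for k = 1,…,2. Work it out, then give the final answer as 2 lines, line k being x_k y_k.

√455 = [21; 3,42, …], period ℓ=2 (even) → k=1
i=0: a=21 ⇒ p=21, q=1
i=1: a=3 ⇒ p=64, q=3
→ (64, 3).  Check: 64²=4096, 455·3²=4095, difference 1.
n=2: (64,3)∘(64,3) = (64·64+455·3·3, 64·3+3·64) = (8191,384)

64 3
8191 384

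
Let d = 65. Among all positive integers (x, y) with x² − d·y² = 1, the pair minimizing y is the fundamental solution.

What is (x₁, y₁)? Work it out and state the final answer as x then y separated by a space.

129 16

√65 = [8; 16, …], period ℓ=1 (odd) → k=1
i=0: a=8 ⇒ p=8, q=1
i=1: a=16 ⇒ p=129, q=16
→ (129, 16).  Check: 129²=16641, 65·16²=16640, difference 1.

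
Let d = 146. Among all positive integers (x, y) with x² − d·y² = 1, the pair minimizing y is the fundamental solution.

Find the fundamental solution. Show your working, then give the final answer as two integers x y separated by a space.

d=146: √d = [12; 12,24] (ℓ=2, even), read p_1/q_1
a_0=12:  p_0=12·1+0=12,  q_0=12·0+1=1
a_1=12:  p_1=12·12+1=145,  q_1=12·1+0=12
(x₁, y₁) = (145, 12);  145² − 146·12² = 1 ✓

145 12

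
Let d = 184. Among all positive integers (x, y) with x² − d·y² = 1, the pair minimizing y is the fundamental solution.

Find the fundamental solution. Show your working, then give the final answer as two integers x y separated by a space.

24335 1794

[13; 1,1,3,2,1,2,1,2,3,1,1,26] for √184; ℓ=12 ⇒ convergent index 11
a_0=13:  p_0=13·1+0=13,  q_0=13·0+1=1
a_1=1:  p_1=1·13+1=14,  q_1=1·1+0=1
a_2=1:  p_2=1·14+13=27,  q_2=1·1+1=2
a_3=3:  p_3=3·27+14=95,  q_3=3·2+1=7
…
a_5=1:  p_5=1·217+95=312,  q_5=1·16+7=23
a_6=2:  p_6=2·312+217=841,  q_6=2·23+16=62
…
a_8=2:  p_8=2·1153+841=3147,  q_8=2·85+62=232
a_9=3:  p_9=3·3147+1153=10594,  q_9=3·232+85=781
a_10=1:  p_10=1·10594+3147=13741,  q_10=1·781+232=1013
a_11=1:  p_11=1·13741+10594=24335,  q_11=1·1013+781=1794
(x₁, y₁) = (24335, 1794);  24335² − 184·1794² = 1 ✓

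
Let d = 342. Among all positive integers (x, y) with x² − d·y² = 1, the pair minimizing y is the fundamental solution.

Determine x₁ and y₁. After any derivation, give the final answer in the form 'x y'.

√342 = [18; 2,36, …], period ℓ=2 (even) → k=1
a_0=18:  p_0=18·1+0=18,  q_0=18·0+1=1
a_1=2:  p_1=2·18+1=37,  q_1=2·1+0=2
(x₁, y₁) = (37, 2);  37² − 342·2² = 1 ✓

37 2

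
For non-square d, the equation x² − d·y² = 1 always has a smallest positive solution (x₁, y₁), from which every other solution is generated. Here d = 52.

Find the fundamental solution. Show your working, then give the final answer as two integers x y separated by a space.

649 90

√52 = [7; 4,1,2,1,4,14, …], period ℓ=6 (even) → k=5
i=0: a=7 ⇒ p=7, q=1
…
i=3: a=2 ⇒ p=101, q=14
i=4: a=1 ⇒ p=137, q=19
i=5: a=4 ⇒ p=649, q=90
(x₁, y₁) = (649, 90);  649² − 52·90² = 1 ✓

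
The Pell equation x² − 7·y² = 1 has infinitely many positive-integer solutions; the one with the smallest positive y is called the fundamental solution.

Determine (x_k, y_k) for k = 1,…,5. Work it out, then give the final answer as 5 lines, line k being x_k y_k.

8 3
127 48
2024 765
32257 12192
514088 194307

d=7: √d = [2; 1,1,1,4] (ℓ=4, even), read p_3/q_3
step 0: (2, 1)  from 2·(1,0) + (0,1)
step 1: (3, 1)  from 1·(2,1) + (1,0)
step 2: (5, 2)  from 1·(3,1) + (2,1)
step 3: (8, 3)  from 1·(5,2) + (3,1)
(x₁, y₁) = (8, 3);  8² − 7·3² = 1 ✓
(x_2, y_2) = (8·8 + 7·3·3, 8·3 + 3·8) = (127, 48)
(x_3, y_3) = (8·127 + 7·3·48, 8·48 + 3·127) = (2024, 765)
(x_4, y_4) = (8·2024 + 7·3·765, 8·765 + 3·2024) = (32257, 12192)
(x_5, y_5) = (8·32257 + 7·3·12192, 8·12192 + 3·32257) = (514088, 194307)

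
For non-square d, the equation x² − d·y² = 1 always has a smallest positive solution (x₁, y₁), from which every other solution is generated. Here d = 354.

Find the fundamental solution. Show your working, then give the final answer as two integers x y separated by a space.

d=354: √d = [18; 1,4,2,2,18,2,2,4,1,36] (ℓ=10, even), read p_9/q_9
i=0: a=18 ⇒ p=18, q=1
i=1: a=1 ⇒ p=19, q=1
i=2: a=4 ⇒ p=94, q=5
…
i=5: a=18 ⇒ p=9351, q=497
i=6: a=2 ⇒ p=19210, q=1021
…
i=8: a=4 ⇒ p=210294, q=11177
i=9: a=1 ⇒ p=258065, q=13716
fundamental: x₁=258065, y₁=13716  (since 66597544225 − 354·188128656 = 1)

258065 13716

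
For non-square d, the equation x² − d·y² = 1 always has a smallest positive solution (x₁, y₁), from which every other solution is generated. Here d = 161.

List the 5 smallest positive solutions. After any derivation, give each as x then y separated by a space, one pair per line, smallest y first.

11775 928
277301249 21854400
6530444402175 514671119072
153791965393920001 12120504832291200
3621800778496371621375 285437888285786640928

d=161: √d = [12; 1,2,4,1,2,1,4,2,1,24] (ℓ=10, even), read p_9/q_9
a_0=12:  p_0=12·1+0=12,  q_0=12·0+1=1
a_1=1:  p_1=1·12+1=13,  q_1=1·1+0=1
…
a_3=4:  p_3=4·38+13=165,  q_3=4·3+1=13
a_4=1:  p_4=1·165+38=203,  q_4=1·13+3=16
a_5=2:  p_5=2·203+165=571,  q_5=2·16+13=45
…
a_8=2:  p_8=2·3667+774=8108,  q_8=2·289+61=639
a_9=1:  p_9=1·8108+3667=11775,  q_9=1·639+289=928
→ (11775, 928).  Check: 11775²=138650625, 161·928²=138650624, difference 1.
(x_2, y_2) = (11775·11775 + 161·928·928, 11775·928 + 928·11775) = (277301249, 21854400)
(x_3, y_3) = (11775·277301249 + 161·928·21854400, 11775·21854400 + 928·277301249) = (6530444402175, 514671119072)
(x_4, y_4) = (11775·6530444402175 + 161·928·514671119072, 11775·514671119072 + 928·6530444402175) = (153791965393920001, 12120504832291200)
(x_5, y_5) = (11775·153791965393920001 + 161·928·12120504832291200, 11775·12120504832291200 + 928·153791965393920001) = (3621800778496371621375, 285437888285786640928)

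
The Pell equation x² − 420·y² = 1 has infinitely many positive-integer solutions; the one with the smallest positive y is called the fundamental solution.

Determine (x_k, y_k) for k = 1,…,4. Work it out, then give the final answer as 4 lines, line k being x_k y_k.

41 2
3361 164
275561 13446
22592641 1102408

[20; 2,40] for √420; ℓ=2 ⇒ convergent index 1
i=0: a=20 ⇒ p=20, q=1
i=1: a=2 ⇒ p=41, q=2
(x₁, y₁) = (41, 2);  41² − 420·2² = 1 ✓
(41+2√420)^2 = 3361 + 164√420
(41+2√420)^3 = 275561 + 13446√420
(41+2√420)^4 = 22592641 + 1102408√420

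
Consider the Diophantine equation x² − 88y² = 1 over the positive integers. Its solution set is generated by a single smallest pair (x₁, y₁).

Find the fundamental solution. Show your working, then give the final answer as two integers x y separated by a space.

197 21

√88 → a₀=9, period (2,1,1,1,2,18); ℓ=6 even so k=5
k=0  a_k=9  p_k/q_k = 9/1
k=1  a_k=2  p_k/q_k = 19/2
k=2  a_k=1  p_k/q_k = 28/3
…
k=4  a_k=1  p_k/q_k = 75/8
k=5  a_k=2  p_k/q_k = 197/21
fundamental: x₁=197, y₁=21  (since 38809 − 88·441 = 1)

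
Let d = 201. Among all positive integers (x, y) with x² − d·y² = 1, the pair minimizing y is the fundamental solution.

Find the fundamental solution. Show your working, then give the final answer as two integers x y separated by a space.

515095 36332

√201 = [14; 5,1,1,1,2,…,1,5,28, …], period ℓ=14 (even) → k=13
k=0  a_k=14  p_k/q_k = 14/1
…
k=2  a_k=1  p_k/q_k = 85/6
k=3  a_k=1  p_k/q_k = 156/11
k=4  a_k=1  p_k/q_k = 241/17
k=5  a_k=2  p_k/q_k = 638/45
k=6  a_k=1  p_k/q_k = 879/62
k=7  a_k=8  p_k/q_k = 7670/541
k=8  a_k=1  p_k/q_k = 8549/603
k=9  a_k=2  p_k/q_k = 24768/1747
k=10  a_k=1  p_k/q_k = 33317/2350
…
k=12  a_k=1  p_k/q_k = 91402/6447
k=13  a_k=5  p_k/q_k = 515095/36332
fundamental: x₁=515095, y₁=36332  (since 265322859025 − 201·1320014224 = 1)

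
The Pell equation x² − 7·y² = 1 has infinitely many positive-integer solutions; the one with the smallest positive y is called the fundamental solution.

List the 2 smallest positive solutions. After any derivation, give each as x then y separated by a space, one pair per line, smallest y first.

8 3
127 48

√7 = [2; 1,1,1,4, …], period ℓ=4 (even) → k=3
step 0: (2, 1)  from 2·(1,0) + (0,1)
step 1: (3, 1)  from 1·(2,1) + (1,0)
step 2: (5, 2)  from 1·(3,1) + (2,1)
step 3: (8, 3)  from 1·(5,2) + (3,1)
fundamental: x₁=8, y₁=3  (since 64 − 7·9 = 1)
n=2: (8,3)∘(8,3) = (8·8+7·3·3, 8·3+3·8) = (127,48)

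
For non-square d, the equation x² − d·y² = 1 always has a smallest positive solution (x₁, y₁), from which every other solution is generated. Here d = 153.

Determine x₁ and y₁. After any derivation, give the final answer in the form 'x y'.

√153 = [12; 2,1,2,2,2,1,2,24, …], period ℓ=8 (even) → k=7
step 0: (12, 1)  from 12·(1,0) + (0,1)
step 1: (25, 2)  from 2·(12,1) + (1,0)
step 2: (37, 3)  from 1·(25,2) + (12,1)
…
step 4: (235, 19)  from 2·(99,8) + (37,3)
step 5: (569, 46)  from 2·(235,19) + (99,8)
step 6: (804, 65)  from 1·(569,46) + (235,19)
step 7: (2177, 176)  from 2·(804,65) + (569,46)
→ (2177, 176).  Check: 2177²=4739329, 153·176²=4739328, difference 1.

2177 176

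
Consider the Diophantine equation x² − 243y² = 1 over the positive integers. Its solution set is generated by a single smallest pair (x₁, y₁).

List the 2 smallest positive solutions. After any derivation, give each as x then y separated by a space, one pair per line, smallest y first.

√243 → a₀=15, period (1,1,2,3,15,3,2,1,1,30); ℓ=10 even so k=9
step 0: (15, 1)  from 15·(1,0) + (0,1)
…
step 4: (265, 17)  from 3·(78,5) + (31,2)
…
step 6: (12424, 797)  from 3·(4053,260) + (265,17)
…
step 8: (41325, 2651)  from 1·(28901,1854) + (12424,797)
step 9: (70226, 4505)  from 1·(41325,2651) + (28901,1854)
fundamental: x₁=70226, y₁=4505  (since 4931691076 − 243·20295025 = 1)
n=2: (70226,4505)∘(70226,4505) = (70226·70226+243·4505·4505, 70226·4505+4505·70226) = (9863382151,632736260)

70226 4505
9863382151 632736260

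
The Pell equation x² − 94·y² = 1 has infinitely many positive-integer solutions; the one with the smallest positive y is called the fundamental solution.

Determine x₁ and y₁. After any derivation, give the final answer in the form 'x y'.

√94 → a₀=9, period (1,2,3,1,1,…,2,1,18); ℓ=16 even so k=15
a_0=9:  p_0=9·1+0=9,  q_0=9·0+1=1
…
a_2=2:  p_2=2·10+9=29,  q_2=2·1+1=3
a_3=3:  p_3=3·29+10=97,  q_3=3·3+1=10
a_4=1:  p_4=1·97+29=126,  q_4=1·10+3=13
a_5=1:  p_5=1·126+97=223,  q_5=1·13+10=23
a_6=5:  p_6=5·223+126=1241,  q_6=5·23+13=128
a_7=1:  p_7=1·1241+223=1464,  q_7=1·128+23=151
a_8=8:  p_8=8·1464+1241=12953,  q_8=8·151+128=1336
a_9=1:  p_9=1·12953+1464=14417,  q_9=1·1336+151=1487
a_10=5:  p_10=5·14417+12953=85038,  q_10=5·1487+1336=8771
a_11=1:  p_11=1·85038+14417=99455,  q_11=1·8771+1487=10258
…
a_13=3:  p_13=3·184493+99455=652934,  q_13=3·19029+10258=67345
a_14=2:  p_14=2·652934+184493=1490361,  q_14=2·67345+19029=153719
a_15=1:  p_15=1·1490361+652934=2143295,  q_15=1·153719+67345=221064
→ (2143295, 221064).  Check: 2143295²=4593713457025, 94·221064²=4593713457024, difference 1.

2143295 221064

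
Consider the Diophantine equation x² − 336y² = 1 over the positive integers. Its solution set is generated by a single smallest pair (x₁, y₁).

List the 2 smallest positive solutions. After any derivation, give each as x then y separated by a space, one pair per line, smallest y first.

55 3
6049 330

[18; 3,36] for √336; ℓ=2 ⇒ convergent index 1
k=0  a_k=18  p_k/q_k = 18/1
k=1  a_k=3  p_k/q_k = 55/3
→ (55, 3).  Check: 55²=3025, 336·3²=3024, difference 1.
(x_2, y_2) = (55·55 + 336·3·3, 55·3 + 3·55) = (6049, 330)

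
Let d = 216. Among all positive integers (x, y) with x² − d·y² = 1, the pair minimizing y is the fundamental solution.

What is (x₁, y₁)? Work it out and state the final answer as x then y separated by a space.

485 33

d=216: √d = [14; 1,2,3,2,1,28] (ℓ=6, even), read p_5/q_5
step 0: (14, 1)  from 14·(1,0) + (0,1)
…
step 2: (44, 3)  from 2·(15,1) + (14,1)
…
step 4: (338, 23)  from 2·(147,10) + (44,3)
step 5: (485, 33)  from 1·(338,23) + (147,10)
fundamental: x₁=485, y₁=33  (since 235225 − 216·1089 = 1)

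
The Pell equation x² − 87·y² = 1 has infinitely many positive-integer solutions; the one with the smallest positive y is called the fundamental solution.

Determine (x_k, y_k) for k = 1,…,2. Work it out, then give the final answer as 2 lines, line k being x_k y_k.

√87 → a₀=9, period (3,18); ℓ=2 even so k=1
i=0: a=9 ⇒ p=9, q=1
i=1: a=3 ⇒ p=28, q=3
(x₁, y₁) = (28, 3);  28² − 87·3² = 1 ✓
k=2:  x_2 = 28·28+87·3·3 = 1567,  y_2 = 28·3+3·28 = 168

28 3
1567 168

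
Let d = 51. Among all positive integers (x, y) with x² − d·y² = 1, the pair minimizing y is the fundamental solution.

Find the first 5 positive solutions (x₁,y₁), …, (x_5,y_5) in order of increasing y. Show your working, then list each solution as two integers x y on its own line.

50 7
4999 700
499850 69993
49980001 6998600
4997500250 699790007

√51 = [7; 7,14, …], period ℓ=2 (even) → k=1
a_0=7:  p_0=7·1+0=7,  q_0=7·0+1=1
a_1=7:  p_1=7·7+1=50,  q_1=7·1+0=7
→ (50, 7).  Check: 50²=2500, 51·7²=2499, difference 1.
k=2:  x_2 = 50·50+51·7·7 = 4999,  y_2 = 50·7+7·50 = 700
k=3:  x_3 = 50·4999+51·7·700 = 499850,  y_3 = 50·700+7·4999 = 69993
k=4:  x_4 = 50·499850+51·7·69993 = 49980001,  y_4 = 50·69993+7·499850 = 6998600
k=5:  x_5 = 50·49980001+51·7·6998600 = 4997500250,  y_5 = 50·6998600+7·49980001 = 699790007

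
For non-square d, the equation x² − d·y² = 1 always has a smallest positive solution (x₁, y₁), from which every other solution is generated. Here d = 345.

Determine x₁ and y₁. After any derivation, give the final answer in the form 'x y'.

6761 364

[18; 1,1,2,1,6,1,2,1,1,36] for √345; ℓ=10 ⇒ convergent index 9
a_0=18:  p_0=18·1+0=18,  q_0=18·0+1=1
…
a_3=2:  p_3=2·37+19=93,  q_3=2·2+1=5
…
a_7=2:  p_7=2·1003+873=2879,  q_7=2·54+47=155
a_8=1:  p_8=1·2879+1003=3882,  q_8=1·155+54=209
a_9=1:  p_9=1·3882+2879=6761,  q_9=1·209+155=364
fundamental: x₁=6761, y₁=364  (since 45711121 − 345·132496 = 1)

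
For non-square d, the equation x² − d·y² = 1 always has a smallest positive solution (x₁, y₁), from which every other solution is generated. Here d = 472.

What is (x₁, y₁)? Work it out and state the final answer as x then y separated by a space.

√472 = [21; 1,2,1,1,1,…,2,1,42, …], period ℓ=14 (even) → k=13
step 0: (21, 1)  from 21·(1,0) + (0,1)
step 1: (22, 1)  from 1·(21,1) + (1,0)
…
step 9: (30003, 1381)  from 1·(24224,1115) + (5779,266)
step 10: (54227, 2496)  from 1·(30003,1381) + (24224,1115)
step 11: (84230, 3877)  from 1·(54227,2496) + (30003,1381)
step 12: (222687, 10250)  from 2·(84230,3877) + (54227,2496)
step 13: (306917, 14127)  from 1·(222687,10250) + (84230,3877)
fundamental: x₁=306917, y₁=14127  (since 94198044889 − 472·199572129 = 1)

306917 14127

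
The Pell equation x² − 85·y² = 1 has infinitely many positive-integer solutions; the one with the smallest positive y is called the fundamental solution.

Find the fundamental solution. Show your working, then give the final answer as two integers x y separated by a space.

285769 30996

[9; 4,1,1,4,18] for √85; ℓ=5 ⇒ convergent index 9
k=0  a_k=9  p_k/q_k = 9/1
k=1  a_k=4  p_k/q_k = 37/4
k=2  a_k=1  p_k/q_k = 46/5
…
k=8  a_k=1  p_k/q_k = 62739/6805
k=9  a_k=4  p_k/q_k = 285769/30996
→ (285769, 30996).  Check: 285769²=81663921361, 85·30996²=81663921360, difference 1.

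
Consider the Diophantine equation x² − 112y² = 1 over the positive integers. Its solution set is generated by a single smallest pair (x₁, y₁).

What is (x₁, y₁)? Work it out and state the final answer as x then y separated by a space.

[10; 1,1,2,1,1,20] for √112; ℓ=6 ⇒ convergent index 5
k=0  a_k=10  p_k/q_k = 10/1
…
k=2  a_k=1  p_k/q_k = 21/2
…
k=4  a_k=1  p_k/q_k = 74/7
k=5  a_k=1  p_k/q_k = 127/12
→ (127, 12).  Check: 127²=16129, 112·12²=16128, difference 1.

127 12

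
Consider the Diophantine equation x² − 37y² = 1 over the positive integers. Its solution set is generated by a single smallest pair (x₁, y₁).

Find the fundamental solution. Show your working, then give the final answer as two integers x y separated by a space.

√37 → a₀=6, period (12); ℓ=1 odd so k=1
step 0: (6, 1)  from 6·(1,0) + (0,1)
step 1: (73, 12)  from 12·(6,1) + (1,0)
→ (73, 12).  Check: 73²=5329, 37·12²=5328, difference 1.

73 12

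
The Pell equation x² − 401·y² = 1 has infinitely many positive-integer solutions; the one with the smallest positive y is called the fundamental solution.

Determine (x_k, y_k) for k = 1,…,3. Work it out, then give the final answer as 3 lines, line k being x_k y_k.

801 40
1283201 64080
2055687201 102656120

√401 → a₀=20, period (40); ℓ=1 odd so k=1
i=0: a=20 ⇒ p=20, q=1
i=1: a=40 ⇒ p=801, q=40
(x₁, y₁) = (801, 40);  801² − 401·40² = 1 ✓
k=2:  x_2 = 801·801+401·40·40 = 1283201,  y_2 = 801·40+40·801 = 64080
k=3:  x_3 = 801·1283201+401·40·64080 = 2055687201,  y_3 = 801·64080+40·1283201 = 102656120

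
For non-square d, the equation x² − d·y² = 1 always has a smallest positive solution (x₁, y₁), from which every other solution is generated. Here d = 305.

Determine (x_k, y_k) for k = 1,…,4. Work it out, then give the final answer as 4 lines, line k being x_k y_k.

489 28
478241 27384
467719209 26781524
457428908161 26192303088

d=305: √d = [17; 2,6,2,34] (ℓ=4, even), read p_3/q_3
step 0: (17, 1)  from 17·(1,0) + (0,1)
…
step 2: (227, 13)  from 6·(35,2) + (17,1)
step 3: (489, 28)  from 2·(227,13) + (35,2)
→ (489, 28).  Check: 489²=239121, 305·28²=239120, difference 1.
(489+28√305)^2 = 478241 + 27384√305
(489+28√305)^3 = 467719209 + 26781524√305
(489+28√305)^4 = 457428908161 + 26192303088√305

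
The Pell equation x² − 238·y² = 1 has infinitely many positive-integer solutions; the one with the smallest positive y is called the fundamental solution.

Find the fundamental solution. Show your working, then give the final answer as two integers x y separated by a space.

11663 756

d=238: √d = [15; 2,2,1,14,1,2,2,30] (ℓ=8, even), read p_7/q_7
i=0: a=15 ⇒ p=15, q=1
…
i=4: a=14 ⇒ p=1589, q=103
i=5: a=1 ⇒ p=1697, q=110
i=6: a=2 ⇒ p=4983, q=323
i=7: a=2 ⇒ p=11663, q=756
→ (11663, 756).  Check: 11663²=136025569, 238·756²=136025568, difference 1.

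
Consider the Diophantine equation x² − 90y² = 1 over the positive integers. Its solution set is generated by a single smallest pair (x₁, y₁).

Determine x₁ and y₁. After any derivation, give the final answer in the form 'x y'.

√90 = [9; 2,18, …], period ℓ=2 (even) → k=1
i=0: a=9 ⇒ p=9, q=1
i=1: a=2 ⇒ p=19, q=2
(x₁, y₁) = (19, 2);  19² − 90·2² = 1 ✓

19 2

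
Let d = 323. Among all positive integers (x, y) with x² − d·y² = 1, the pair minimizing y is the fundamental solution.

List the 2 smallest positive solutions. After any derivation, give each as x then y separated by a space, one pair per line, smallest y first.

[17; 1,34] for √323; ℓ=2 ⇒ convergent index 1
step 0: (17, 1)  from 17·(1,0) + (0,1)
step 1: (18, 1)  from 1·(17,1) + (1,0)
→ (18, 1).  Check: 18²=324, 323·1²=323, difference 1.
n=2: (18,1)∘(18,1) = (18·18+323·1·1, 18·1+1·18) = (647,36)

18 1
647 36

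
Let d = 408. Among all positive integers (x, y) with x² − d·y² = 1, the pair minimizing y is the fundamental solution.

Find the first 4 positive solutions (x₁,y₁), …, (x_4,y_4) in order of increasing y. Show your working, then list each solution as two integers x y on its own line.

101 5
20401 1010
4120901 204015
832401601 41210020

√408 → a₀=20, period (5,40); ℓ=2 even so k=1
step 0: (20, 1)  from 20·(1,0) + (0,1)
step 1: (101, 5)  from 5·(20,1) + (1,0)
(x₁, y₁) = (101, 5);  101² − 408·5² = 1 ✓
(101+5√408)^2 = 20401 + 1010√408
(101+5√408)^3 = 4120901 + 204015√408
(101+5√408)^4 = 832401601 + 41210020√408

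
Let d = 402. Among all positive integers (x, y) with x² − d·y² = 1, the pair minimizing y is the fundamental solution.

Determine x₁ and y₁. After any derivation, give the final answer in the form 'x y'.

401 20

√402 → a₀=20, period (20,40); ℓ=2 even so k=1
k=0  a_k=20  p_k/q_k = 20/1
k=1  a_k=20  p_k/q_k = 401/20
(x₁, y₁) = (401, 20);  401² − 402·20² = 1 ✓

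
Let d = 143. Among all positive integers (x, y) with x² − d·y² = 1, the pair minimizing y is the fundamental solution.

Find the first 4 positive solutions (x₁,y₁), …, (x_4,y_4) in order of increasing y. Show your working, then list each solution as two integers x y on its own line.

12 1
287 24
6876 575
164737 13776

√143 → a₀=11, period (1,22); ℓ=2 even so k=1
step 0: (11, 1)  from 11·(1,0) + (0,1)
step 1: (12, 1)  from 1·(11,1) + (1,0)
(x₁, y₁) = (12, 1);  12² − 143·1² = 1 ✓
k=2:  x_2 = 12·12+143·1·1 = 287,  y_2 = 12·1+1·12 = 24
k=3:  x_3 = 12·287+143·1·24 = 6876,  y_3 = 12·24+1·287 = 575
k=4:  x_4 = 12·6876+143·1·575 = 164737,  y_4 = 12·575+1·6876 = 13776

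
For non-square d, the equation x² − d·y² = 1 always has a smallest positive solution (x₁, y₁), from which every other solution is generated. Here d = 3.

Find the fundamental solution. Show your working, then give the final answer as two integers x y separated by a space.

2 1

√3 → a₀=1, period (1,2); ℓ=2 even so k=1
step 0: (1, 1)  from 1·(1,0) + (0,1)
step 1: (2, 1)  from 1·(1,1) + (1,0)
→ (2, 1).  Check: 2²=4, 3·1²=3, difference 1.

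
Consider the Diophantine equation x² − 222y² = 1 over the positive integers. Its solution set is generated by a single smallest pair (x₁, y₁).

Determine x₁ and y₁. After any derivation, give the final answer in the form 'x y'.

149 10

√222 → a₀=14, period (1,8,1,28); ℓ=4 even so k=3
i=0: a=14 ⇒ p=14, q=1
…
i=2: a=8 ⇒ p=134, q=9
i=3: a=1 ⇒ p=149, q=10
(x₁, y₁) = (149, 10);  149² − 222·10² = 1 ✓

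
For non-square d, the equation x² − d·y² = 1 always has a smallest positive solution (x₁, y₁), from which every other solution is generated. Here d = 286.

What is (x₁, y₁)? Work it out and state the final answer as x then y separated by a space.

561835 33222

d=286: √d = [16; 1,10,3,3,2,3,3,10,1,32] (ℓ=10, even), read p_9/q_9
step 0: (16, 1)  from 16·(1,0) + (0,1)
step 1: (17, 1)  from 1·(16,1) + (1,0)
step 2: (186, 11)  from 10·(17,1) + (16,1)
step 3: (575, 34)  from 3·(186,11) + (17,1)
step 4: (1911, 113)  from 3·(575,34) + (186,11)
step 5: (4397, 260)  from 2·(1911,113) + (575,34)
step 6: (15102, 893)  from 3·(4397,260) + (1911,113)
step 7: (49703, 2939)  from 3·(15102,893) + (4397,260)
step 8: (512132, 30283)  from 10·(49703,2939) + (15102,893)
step 9: (561835, 33222)  from 1·(512132,30283) + (49703,2939)
fundamental: x₁=561835, y₁=33222  (since 315658567225 − 286·1103701284 = 1)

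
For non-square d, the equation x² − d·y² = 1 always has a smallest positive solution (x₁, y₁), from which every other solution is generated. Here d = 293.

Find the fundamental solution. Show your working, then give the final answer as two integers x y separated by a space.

√293 → a₀=17, period (8,1,1,8,34); ℓ=5 odd so k=9
k=0  a_k=17  p_k/q_k = 17/1
…
k=2  a_k=1  p_k/q_k = 154/9
…
k=5  a_k=34  p_k/q_k = 84679/4947
…
k=7  a_k=1  p_k/q_k = 764593/44668
k=8  a_k=1  p_k/q_k = 1444507/84389
k=9  a_k=8  p_k/q_k = 12320649/719780
fundamental: x₁=12320649, y₁=719780  (since 151798391781201 − 293·518083248400 = 1)

12320649 719780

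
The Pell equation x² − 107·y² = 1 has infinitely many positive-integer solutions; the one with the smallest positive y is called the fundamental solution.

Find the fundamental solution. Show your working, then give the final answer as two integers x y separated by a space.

√107 → a₀=10, period (2,1,9,1,2,20); ℓ=6 even so k=5
step 0: (10, 1)  from 10·(1,0) + (0,1)
step 1: (21, 2)  from 2·(10,1) + (1,0)
step 2: (31, 3)  from 1·(21,2) + (10,1)
…
step 4: (331, 32)  from 1·(300,29) + (31,3)
step 5: (962, 93)  from 2·(331,32) + (300,29)
fundamental: x₁=962, y₁=93  (since 925444 − 107·8649 = 1)

962 93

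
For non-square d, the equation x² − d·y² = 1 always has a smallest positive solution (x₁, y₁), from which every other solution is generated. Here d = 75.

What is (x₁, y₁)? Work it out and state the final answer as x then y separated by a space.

√75 → a₀=8, period (1,1,1,16); ℓ=4 even so k=3
i=0: a=8 ⇒ p=8, q=1
…
i=2: a=1 ⇒ p=17, q=2
i=3: a=1 ⇒ p=26, q=3
fundamental: x₁=26, y₁=3  (since 676 − 75·9 = 1)

26 3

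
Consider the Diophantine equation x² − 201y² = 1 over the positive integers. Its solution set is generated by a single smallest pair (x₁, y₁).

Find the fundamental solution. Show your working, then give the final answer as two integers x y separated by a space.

515095 36332

√201 → a₀=14, period (5,1,1,1,2,…,1,5,28); ℓ=14 even so k=13
step 0: (14, 1)  from 14·(1,0) + (0,1)
step 1: (71, 5)  from 5·(14,1) + (1,0)
…
step 3: (156, 11)  from 1·(85,6) + (71,5)
…
step 5: (638, 45)  from 2·(241,17) + (156,11)
step 6: (879, 62)  from 1·(638,45) + (241,17)
step 7: (7670, 541)  from 8·(879,62) + (638,45)
step 8: (8549, 603)  from 1·(7670,541) + (879,62)
step 9: (24768, 1747)  from 2·(8549,603) + (7670,541)
step 10: (33317, 2350)  from 1·(24768,1747) + (8549,603)
step 11: (58085, 4097)  from 1·(33317,2350) + (24768,1747)
step 12: (91402, 6447)  from 1·(58085,4097) + (33317,2350)
step 13: (515095, 36332)  from 5·(91402,6447) + (58085,4097)
fundamental: x₁=515095, y₁=36332  (since 265322859025 − 201·1320014224 = 1)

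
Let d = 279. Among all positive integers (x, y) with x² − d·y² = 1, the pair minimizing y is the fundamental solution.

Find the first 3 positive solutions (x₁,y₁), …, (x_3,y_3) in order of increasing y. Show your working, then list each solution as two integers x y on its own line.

[16; 1,2,2,1,2,2,1,32] for √279; ℓ=8 ⇒ convergent index 7
k=0  a_k=16  p_k/q_k = 16/1
…
k=3  a_k=2  p_k/q_k = 117/7
k=4  a_k=1  p_k/q_k = 167/10
…
k=6  a_k=2  p_k/q_k = 1069/64
k=7  a_k=1  p_k/q_k = 1520/91
(x₁, y₁) = (1520, 91);  1520² − 279·91² = 1 ✓
n=2: (1520,91)∘(1520,91) = (1520·1520+279·91·91, 1520·91+91·1520) = (4620799,276640)
n=3: (4620799,276640)∘(1520,91) = (1520·4620799+279·91·276640, 1520·276640+91·4620799) = (14047227440,840985509)

1520 91
4620799 276640
14047227440 840985509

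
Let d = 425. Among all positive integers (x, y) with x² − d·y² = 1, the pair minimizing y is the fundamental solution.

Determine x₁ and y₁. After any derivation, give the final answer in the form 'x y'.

143649 6968

√425 → a₀=20, period (1,1,1,1,1,1,40); ℓ=7 odd so k=13
a_0=20:  p_0=20·1+0=20,  q_0=20·0+1=1
a_1=1:  p_1=1·20+1=21,  q_1=1·1+0=1
a_2=1:  p_2=1·21+20=41,  q_2=1·1+1=2
a_3=1:  p_3=1·41+21=62,  q_3=1·2+1=3
a_4=1:  p_4=1·62+41=103,  q_4=1·3+2=5
a_5=1:  p_5=1·103+62=165,  q_5=1·5+3=8
…
a_7=40:  p_7=40·268+165=10885,  q_7=40·13+8=528
a_8=1:  p_8=1·10885+268=11153,  q_8=1·528+13=541
a_9=1:  p_9=1·11153+10885=22038,  q_9=1·541+528=1069
a_10=1:  p_10=1·22038+11153=33191,  q_10=1·1069+541=1610
a_11=1:  p_11=1·33191+22038=55229,  q_11=1·1610+1069=2679
a_12=1:  p_12=1·55229+33191=88420,  q_12=1·2679+1610=4289
a_13=1:  p_13=1·88420+55229=143649,  q_13=1·4289+2679=6968
fundamental: x₁=143649, y₁=6968  (since 20635035201 − 425·48553024 = 1)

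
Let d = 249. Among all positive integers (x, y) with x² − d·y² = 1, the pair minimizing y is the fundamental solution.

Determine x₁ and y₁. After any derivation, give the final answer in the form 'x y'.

8553815 542076

[15; 1,3,1,1,5,…,3,1,30] for √249; ℓ=16 ⇒ convergent index 15
a_0=15:  p_0=15·1+0=15,  q_0=15·0+1=1
a_1=1:  p_1=1·15+1=16,  q_1=1·1+0=1
a_2=3:  p_2=3·16+15=63,  q_2=3·1+1=4
…
a_4=1:  p_4=1·79+63=142,  q_4=1·5+4=9
…
a_6=1:  p_6=1·789+142=931,  q_6=1·50+9=59
a_7=3:  p_7=3·931+789=3582,  q_7=3·59+50=227
…
a_9=3:  p_9=3·36751+3582=113835,  q_9=3·2329+227=7214
a_10=1:  p_10=1·113835+36751=150586,  q_10=1·7214+2329=9543
a_11=5:  p_11=5·150586+113835=866765,  q_11=5·9543+7214=54929
a_12=1:  p_12=1·866765+150586=1017351,  q_12=1·54929+9543=64472
a_13=1:  p_13=1·1017351+866765=1884116,  q_13=1·64472+54929=119401
a_14=3:  p_14=3·1884116+1017351=6669699,  q_14=3·119401+64472=422675
a_15=1:  p_15=1·6669699+1884116=8553815,  q_15=1·422675+119401=542076
fundamental: x₁=8553815, y₁=542076  (since 73167751054225 − 249·293846389776 = 1)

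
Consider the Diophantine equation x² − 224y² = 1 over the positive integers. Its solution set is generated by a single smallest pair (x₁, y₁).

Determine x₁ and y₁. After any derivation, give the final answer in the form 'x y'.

√224 = [14; 1,28, …], period ℓ=2 (even) → k=1
k=0  a_k=14  p_k/q_k = 14/1
k=1  a_k=1  p_k/q_k = 15/1
fundamental: x₁=15, y₁=1  (since 225 − 224·1 = 1)

15 1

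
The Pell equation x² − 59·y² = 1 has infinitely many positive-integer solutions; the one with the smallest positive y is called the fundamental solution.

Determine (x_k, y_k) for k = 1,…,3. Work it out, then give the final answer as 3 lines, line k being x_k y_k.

√59 → a₀=7, period (1,2,7,2,1,14); ℓ=6 even so k=5
step 0: (7, 1)  from 7·(1,0) + (0,1)
step 1: (8, 1)  from 1·(7,1) + (1,0)
…
step 4: (361, 47)  from 2·(169,22) + (23,3)
step 5: (530, 69)  from 1·(361,47) + (169,22)
→ (530, 69).  Check: 530²=280900, 59·69²=280899, difference 1.
(x_2, y_2) = (530·530 + 59·69·69, 530·69 + 69·530) = (561799, 73140)
(x_3, y_3) = (530·561799 + 59·69·73140, 530·73140 + 69·561799) = (595506410, 77528331)

530 69
561799 73140
595506410 77528331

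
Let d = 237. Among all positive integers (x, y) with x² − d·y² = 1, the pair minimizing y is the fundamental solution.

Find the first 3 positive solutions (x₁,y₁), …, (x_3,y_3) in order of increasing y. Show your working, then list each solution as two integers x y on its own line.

d=237: √d = [15; 2,1,1,7,10,7,1,1,2,30] (ℓ=10, even), read p_9/q_9
step 0: (15, 1)  from 15·(1,0) + (0,1)
…
step 2: (46, 3)  from 1·(31,2) + (15,1)
…
step 4: (585, 38)  from 7·(77,5) + (46,3)
…
step 6: (42074, 2733)  from 7·(5927,385) + (585,38)
step 7: (48001, 3118)  from 1·(42074,2733) + (5927,385)
step 8: (90075, 5851)  from 1·(48001,3118) + (42074,2733)
step 9: (228151, 14820)  from 2·(90075,5851) + (48001,3118)
→ (228151, 14820).  Check: 228151²=52052878801, 237·14820²=52052878800, difference 1.
n=2: (228151,14820)∘(228151,14820) = (228151·228151+237·14820·14820, 228151·14820+14820·228151) = (104105757601,6762395640)
n=3: (104105757601,6762395640)∘(228151,14820) = (228151·104105757601+237·14820·6762395640, 228151·6762395640+14820·104105757601) = (47503665404623351,3085694655308460)

228151 14820
104105757601 6762395640
47503665404623351 3085694655308460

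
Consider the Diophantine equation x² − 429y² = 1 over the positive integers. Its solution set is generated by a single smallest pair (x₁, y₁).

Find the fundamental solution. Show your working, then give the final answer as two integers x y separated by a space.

√429 = [20; 1,2,2,9,1,12,1,9,2,2,1,40, …], period ℓ=12 (even) → k=11
a_0=20:  p_0=20·1+0=20,  q_0=20·0+1=1
a_1=1:  p_1=1·20+1=21,  q_1=1·1+0=1
a_2=2:  p_2=2·21+20=62,  q_2=2·1+1=3
…
a_4=9:  p_4=9·145+62=1367,  q_4=9·7+3=66
…
a_9=2:  p_9=2·208718+21023=438459,  q_9=2·10077+1015=21169
a_10=2:  p_10=2·438459+208718=1085636,  q_10=2·21169+10077=52415
a_11=1:  p_11=1·1085636+438459=1524095,  q_11=1·52415+21169=73584
fundamental: x₁=1524095, y₁=73584  (since 2322865569025 − 429·5414605056 = 1)

1524095 73584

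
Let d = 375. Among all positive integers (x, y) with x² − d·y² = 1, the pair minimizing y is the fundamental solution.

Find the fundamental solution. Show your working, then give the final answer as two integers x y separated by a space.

15124 781

[19; 2,1,2,1,5,1,2,1,2,38] for √375; ℓ=10 ⇒ convergent index 9
step 0: (19, 1)  from 19·(1,0) + (0,1)
…
step 3: (155, 8)  from 2·(58,3) + (39,2)
step 4: (213, 11)  from 1·(155,8) + (58,3)
…
step 8: (5519, 285)  from 1·(4086,211) + (1433,74)
step 9: (15124, 781)  from 2·(5519,285) + (4086,211)
(x₁, y₁) = (15124, 781);  15124² − 375·781² = 1 ✓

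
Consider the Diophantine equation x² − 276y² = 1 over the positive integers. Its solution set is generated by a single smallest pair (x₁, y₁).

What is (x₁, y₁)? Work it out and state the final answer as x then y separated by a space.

7775 468

√276 = [16; 1,1,1,1,2,2,2,1,1,1,1,32, …], period ℓ=12 (even) → k=11
i=0: a=16 ⇒ p=16, q=1
i=1: a=1 ⇒ p=17, q=1
i=2: a=1 ⇒ p=33, q=2
i=3: a=1 ⇒ p=50, q=3
i=4: a=1 ⇒ p=83, q=5
i=5: a=2 ⇒ p=216, q=13
i=6: a=2 ⇒ p=515, q=31
i=7: a=2 ⇒ p=1246, q=75
i=8: a=1 ⇒ p=1761, q=106
i=9: a=1 ⇒ p=3007, q=181
i=10: a=1 ⇒ p=4768, q=287
i=11: a=1 ⇒ p=7775, q=468
fundamental: x₁=7775, y₁=468  (since 60450625 − 276·219024 = 1)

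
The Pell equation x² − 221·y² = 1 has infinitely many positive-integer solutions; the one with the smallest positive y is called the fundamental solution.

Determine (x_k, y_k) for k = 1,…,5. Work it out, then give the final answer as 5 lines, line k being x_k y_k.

1665 112
5544449 372960
18463013505 1241956688
61481829427201 4135715398080
204734473529565825 13771931033649712

√221 = [14; 1,6,2,6,1,28, …], period ℓ=6 (even) → k=5
i=0: a=14 ⇒ p=14, q=1
…
i=2: a=6 ⇒ p=104, q=7
…
i=4: a=6 ⇒ p=1442, q=97
i=5: a=1 ⇒ p=1665, q=112
(x₁, y₁) = (1665, 112);  1665² − 221·112² = 1 ✓
k=2:  x_2 = 1665·1665+221·112·112 = 5544449,  y_2 = 1665·112+112·1665 = 372960
k=3:  x_3 = 1665·5544449+221·112·372960 = 18463013505,  y_3 = 1665·372960+112·5544449 = 1241956688
k=4:  x_4 = 1665·18463013505+221·112·1241956688 = 61481829427201,  y_4 = 1665·1241956688+112·18463013505 = 4135715398080
k=5:  x_5 = 1665·61481829427201+221·112·4135715398080 = 204734473529565825,  y_5 = 1665·4135715398080+112·61481829427201 = 13771931033649712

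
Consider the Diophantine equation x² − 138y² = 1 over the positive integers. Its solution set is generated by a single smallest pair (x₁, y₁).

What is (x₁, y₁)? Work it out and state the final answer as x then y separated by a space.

47 4

√138 → a₀=11, period (1,2,1,22); ℓ=4 even so k=3
step 0: (11, 1)  from 11·(1,0) + (0,1)
…
step 2: (35, 3)  from 2·(12,1) + (11,1)
step 3: (47, 4)  from 1·(35,3) + (12,1)
(x₁, y₁) = (47, 4);  47² − 138·4² = 1 ✓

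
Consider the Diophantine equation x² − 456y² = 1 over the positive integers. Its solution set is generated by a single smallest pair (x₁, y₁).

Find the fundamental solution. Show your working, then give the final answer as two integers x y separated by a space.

1025 48

d=456: √d = [21; 2,1,4,1,2,42] (ℓ=6, even), read p_5/q_5
k=0  a_k=21  p_k/q_k = 21/1
…
k=4  a_k=1  p_k/q_k = 363/17
k=5  a_k=2  p_k/q_k = 1025/48
(x₁, y₁) = (1025, 48);  1025² − 456·48² = 1 ✓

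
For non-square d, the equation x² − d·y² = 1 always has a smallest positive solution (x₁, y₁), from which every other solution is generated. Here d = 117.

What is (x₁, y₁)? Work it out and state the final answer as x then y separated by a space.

√117 = [10; 1,4,2,4,1,20, …], period ℓ=6 (even) → k=5
a_0=10:  p_0=10·1+0=10,  q_0=10·0+1=1
…
a_4=4:  p_4=4·119+54=530,  q_4=4·11+5=49
a_5=1:  p_5=1·530+119=649,  q_5=1·49+11=60
→ (649, 60).  Check: 649²=421201, 117·60²=421200, difference 1.

649 60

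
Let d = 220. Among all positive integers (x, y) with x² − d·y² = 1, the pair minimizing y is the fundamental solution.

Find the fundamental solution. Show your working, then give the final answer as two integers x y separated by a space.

89 6

d=220: √d = [14; 1,4,1,28] (ℓ=4, even), read p_3/q_3
i=0: a=14 ⇒ p=14, q=1
…
i=2: a=4 ⇒ p=74, q=5
i=3: a=1 ⇒ p=89, q=6
(x₁, y₁) = (89, 6);  89² − 220·6² = 1 ✓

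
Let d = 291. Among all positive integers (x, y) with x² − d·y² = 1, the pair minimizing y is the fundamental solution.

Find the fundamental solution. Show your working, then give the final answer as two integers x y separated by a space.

290 17

√291 = [17; 17,34, …], period ℓ=2 (even) → k=1
k=0  a_k=17  p_k/q_k = 17/1
k=1  a_k=17  p_k/q_k = 290/17
fundamental: x₁=290, y₁=17  (since 84100 − 291·289 = 1)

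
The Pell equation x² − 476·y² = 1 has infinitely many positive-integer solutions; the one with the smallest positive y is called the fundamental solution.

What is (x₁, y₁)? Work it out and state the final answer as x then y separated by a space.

d=476: √d = [21; 1,4,2,10,2,4,1,42] (ℓ=8, even), read p_7/q_7
a_0=21:  p_0=21·1+0=21,  q_0=21·0+1=1
…
a_3=2:  p_3=2·109+22=240,  q_3=2·5+1=11
…
a_6=4:  p_6=4·5258+2509=23541,  q_6=4·241+115=1079
a_7=1:  p_7=1·23541+5258=28799,  q_7=1·1079+241=1320
(x₁, y₁) = (28799, 1320);  28799² − 476·1320² = 1 ✓

28799 1320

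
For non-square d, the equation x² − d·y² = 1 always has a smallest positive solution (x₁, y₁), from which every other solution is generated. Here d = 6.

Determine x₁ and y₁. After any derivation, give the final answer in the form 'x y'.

√6 = [2; 2,4, …], period ℓ=2 (even) → k=1
a_0=2:  p_0=2·1+0=2,  q_0=2·0+1=1
a_1=2:  p_1=2·2+1=5,  q_1=2·1+0=2
fundamental: x₁=5, y₁=2  (since 25 − 6·4 = 1)

5 2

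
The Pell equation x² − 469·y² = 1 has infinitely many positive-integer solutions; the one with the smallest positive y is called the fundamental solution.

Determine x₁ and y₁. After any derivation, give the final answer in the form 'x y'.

137215 6336

√469 → a₀=21, period (1,1,1,10,6,10,1,1,1,42); ℓ=10 even so k=9
a_0=21:  p_0=21·1+0=21,  q_0=21·0+1=1
…
a_2=1:  p_2=1·22+21=43,  q_2=1·1+1=2
a_3=1:  p_3=1·43+22=65,  q_3=1·2+1=3
a_4=10:  p_4=10·65+43=693,  q_4=10·3+2=32
a_5=6:  p_5=6·693+65=4223,  q_5=6·32+3=195
…
a_7=1:  p_7=1·42923+4223=47146,  q_7=1·1982+195=2177
a_8=1:  p_8=1·47146+42923=90069,  q_8=1·2177+1982=4159
a_9=1:  p_9=1·90069+47146=137215,  q_9=1·4159+2177=6336
→ (137215, 6336).  Check: 137215²=18827956225, 469·6336²=18827956224, difference 1.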